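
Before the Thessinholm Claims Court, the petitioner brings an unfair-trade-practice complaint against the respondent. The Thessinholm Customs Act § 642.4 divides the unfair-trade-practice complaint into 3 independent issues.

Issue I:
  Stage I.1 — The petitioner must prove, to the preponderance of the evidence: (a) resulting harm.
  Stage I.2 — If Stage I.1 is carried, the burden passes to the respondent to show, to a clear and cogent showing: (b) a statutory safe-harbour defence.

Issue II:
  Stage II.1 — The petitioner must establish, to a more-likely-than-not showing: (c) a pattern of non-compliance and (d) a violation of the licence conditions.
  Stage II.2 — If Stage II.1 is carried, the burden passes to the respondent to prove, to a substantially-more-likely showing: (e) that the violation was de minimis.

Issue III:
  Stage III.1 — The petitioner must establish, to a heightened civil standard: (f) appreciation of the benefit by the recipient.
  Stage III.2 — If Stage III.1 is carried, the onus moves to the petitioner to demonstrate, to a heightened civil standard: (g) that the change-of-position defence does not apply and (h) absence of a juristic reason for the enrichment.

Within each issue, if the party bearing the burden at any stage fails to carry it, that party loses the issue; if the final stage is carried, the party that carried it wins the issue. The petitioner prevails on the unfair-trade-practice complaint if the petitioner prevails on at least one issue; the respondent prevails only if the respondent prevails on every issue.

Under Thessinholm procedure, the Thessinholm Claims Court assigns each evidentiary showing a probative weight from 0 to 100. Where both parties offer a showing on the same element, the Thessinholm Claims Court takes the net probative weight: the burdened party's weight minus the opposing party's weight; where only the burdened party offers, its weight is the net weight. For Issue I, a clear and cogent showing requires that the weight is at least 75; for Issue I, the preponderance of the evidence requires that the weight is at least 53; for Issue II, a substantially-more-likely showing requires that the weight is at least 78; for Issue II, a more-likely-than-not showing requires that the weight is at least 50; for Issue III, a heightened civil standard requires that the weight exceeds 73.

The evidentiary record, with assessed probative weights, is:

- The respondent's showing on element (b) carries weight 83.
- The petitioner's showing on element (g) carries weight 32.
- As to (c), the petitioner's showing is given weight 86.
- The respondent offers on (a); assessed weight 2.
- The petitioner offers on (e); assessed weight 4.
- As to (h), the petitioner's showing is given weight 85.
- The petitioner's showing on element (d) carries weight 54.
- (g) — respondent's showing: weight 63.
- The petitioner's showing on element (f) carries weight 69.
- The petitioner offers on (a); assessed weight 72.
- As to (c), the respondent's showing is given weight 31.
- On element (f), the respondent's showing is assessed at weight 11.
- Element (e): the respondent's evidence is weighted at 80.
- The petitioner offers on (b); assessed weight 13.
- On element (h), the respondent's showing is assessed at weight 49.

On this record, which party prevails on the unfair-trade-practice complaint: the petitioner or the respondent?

— Issue I —
Stage I.1 (petitioner, the preponderance of the evidence, weight is at least 53): (a) net 72−2=70 ≥ 53 — meets.
  Stage I.1 carried; the burden shifts to the respondent.
Stage I.2 (respondent, a clear and cogent showing, weight is at least 75): (b) net 83−13=70 < 75 — fails.
  The respondent does not carry Stage I.2.
So the petitioner prevails on this issue.
— Issue II —
Stage II.1 (petitioner, a more-likely-than-not showing, weight is at least 50): (c) net 86−31=55 ≥ 50 — meets; (d) 54 ≥ 50 — meets.
  All elements met. The burden passes to the respondent.
Stage II.2 (respondent, a substantially-more-likely showing, weight is at least 78): (e) net 80−4=76 < 78 — fails.
  Not every element is met, so the respondent fails to carry Stage II.2.
So the petitioner prevails on this issue.
— Issue III —
Stage III.1 — burden on petitioner; standard: a heightened civil standard (weight exceeds 73).
    (f): 69 − 11 = 58 ≤ 73 [not met]
  The petitioner does not carry Stage III.1.
So the respondent prevails on this issue.
Per-issue: Issue I → petitioner; Issue II → petitioner; Issue III → respondent. The petitioner must prevail on at least one issue; overall, the petitioner prevails.

petitioner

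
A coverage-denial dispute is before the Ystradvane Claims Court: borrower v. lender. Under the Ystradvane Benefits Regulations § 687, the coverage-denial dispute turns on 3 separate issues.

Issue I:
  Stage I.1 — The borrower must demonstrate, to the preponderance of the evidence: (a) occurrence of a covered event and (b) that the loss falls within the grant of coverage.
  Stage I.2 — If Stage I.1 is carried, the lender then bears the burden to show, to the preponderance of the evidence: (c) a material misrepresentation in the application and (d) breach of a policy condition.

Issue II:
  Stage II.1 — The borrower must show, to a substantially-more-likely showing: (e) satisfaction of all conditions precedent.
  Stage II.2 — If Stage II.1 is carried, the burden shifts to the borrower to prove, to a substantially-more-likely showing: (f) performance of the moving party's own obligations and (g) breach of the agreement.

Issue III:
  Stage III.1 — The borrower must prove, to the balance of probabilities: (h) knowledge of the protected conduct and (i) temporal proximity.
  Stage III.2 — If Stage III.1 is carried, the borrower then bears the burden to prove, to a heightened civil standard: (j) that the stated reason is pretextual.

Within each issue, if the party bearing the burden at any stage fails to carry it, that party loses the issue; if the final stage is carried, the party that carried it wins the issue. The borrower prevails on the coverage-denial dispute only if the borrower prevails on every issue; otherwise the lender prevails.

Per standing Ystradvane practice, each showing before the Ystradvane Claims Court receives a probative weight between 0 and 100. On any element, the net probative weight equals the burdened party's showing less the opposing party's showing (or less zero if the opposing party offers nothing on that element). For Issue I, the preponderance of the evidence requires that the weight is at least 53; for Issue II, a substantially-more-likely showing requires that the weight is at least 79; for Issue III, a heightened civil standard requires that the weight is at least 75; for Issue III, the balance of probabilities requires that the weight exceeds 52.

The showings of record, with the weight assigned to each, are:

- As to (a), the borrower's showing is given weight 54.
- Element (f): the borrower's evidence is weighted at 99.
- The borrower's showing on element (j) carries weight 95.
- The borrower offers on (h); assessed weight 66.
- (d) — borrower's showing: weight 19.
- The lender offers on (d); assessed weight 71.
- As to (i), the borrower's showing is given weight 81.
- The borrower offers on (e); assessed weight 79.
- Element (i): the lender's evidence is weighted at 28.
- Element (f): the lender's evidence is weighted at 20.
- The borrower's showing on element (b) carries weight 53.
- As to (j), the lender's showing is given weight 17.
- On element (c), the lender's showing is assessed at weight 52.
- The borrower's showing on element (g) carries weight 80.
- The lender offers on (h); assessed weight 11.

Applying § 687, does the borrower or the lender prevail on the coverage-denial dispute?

— Issue I —
Stage I.1 — burden on borrower; standard: the preponderance of the evidence (weight is at least 53).
    (a): 54 ≥ 53 [met]
    (b): 53 ≥ 53 [met]
  Stage I.1 carried; the burden shifts to the lender.
Stage I.2 — burden on lender; standard: the preponderance of the evidence (weight is at least 53).
    (c): 52 < 53 [not met]
    (d): 71 − 19 = 52 < 53 [not met]
  Stage I.2 not carried; the lender fails its burden.
The analysis ends at Stage I.2; the borrower prevails on this issue.
— Issue II —
Stage II.1 (borrower, a substantially-more-likely showing, weight is at least 79): (e) 79 ≥ 79 — meets.
  Stage II.1 carried; the burden remains with the borrower.
Stage II.2 (borrower, a substantially-more-likely showing, weight is at least 79): (f) net 99−20=79 ≥ 79 — meets; (g) 80 ≥ 79 — meets.
  Stage II.2 carried; the final stage is satisfied.
Every stage carried; the borrower prevails on this issue.
— Issue III —
Stage III.1 (borrower, the balance of probabilities, weight exceeds 52): (h) net 66−11=55 > 52 — meets; (i) net 81−28=53 > 52 — meets.
  Stage III.1 is satisfied; the borrower continues to bear the burden.
Stage III.2 (borrower, a heightened civil standard, weight is at least 75): (j) net 95−17=78 ≥ 75 — meets.
  All elements met at the final stage.
Every stage carried; the borrower prevails on this issue.
Per-issue: Issue I → borrower; Issue II → borrower; Issue III → borrower. The borrower must prevail on every issue; overall, the borrower prevails.

borrower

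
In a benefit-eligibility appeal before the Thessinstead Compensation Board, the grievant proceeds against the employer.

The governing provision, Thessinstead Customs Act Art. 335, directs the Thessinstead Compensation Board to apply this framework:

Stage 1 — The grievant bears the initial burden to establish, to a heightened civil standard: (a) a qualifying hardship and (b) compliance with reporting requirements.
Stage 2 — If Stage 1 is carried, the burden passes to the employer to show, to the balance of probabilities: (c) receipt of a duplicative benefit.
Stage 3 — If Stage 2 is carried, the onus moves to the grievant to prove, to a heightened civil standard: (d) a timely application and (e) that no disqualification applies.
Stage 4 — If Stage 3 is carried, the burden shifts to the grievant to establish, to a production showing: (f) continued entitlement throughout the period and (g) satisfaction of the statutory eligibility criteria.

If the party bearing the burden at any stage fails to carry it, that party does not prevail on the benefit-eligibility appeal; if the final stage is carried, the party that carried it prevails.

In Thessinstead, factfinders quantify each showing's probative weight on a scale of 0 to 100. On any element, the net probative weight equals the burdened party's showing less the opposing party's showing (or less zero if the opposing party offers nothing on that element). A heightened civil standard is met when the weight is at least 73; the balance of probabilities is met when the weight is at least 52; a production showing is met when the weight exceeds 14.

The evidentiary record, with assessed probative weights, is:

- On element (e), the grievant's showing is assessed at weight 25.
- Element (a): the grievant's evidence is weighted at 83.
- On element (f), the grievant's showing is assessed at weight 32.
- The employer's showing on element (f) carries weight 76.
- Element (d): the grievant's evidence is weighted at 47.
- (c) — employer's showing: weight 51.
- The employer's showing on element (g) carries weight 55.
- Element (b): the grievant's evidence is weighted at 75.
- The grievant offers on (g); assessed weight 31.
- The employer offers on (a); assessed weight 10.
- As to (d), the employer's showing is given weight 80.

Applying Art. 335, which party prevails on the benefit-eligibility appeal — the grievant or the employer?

At Stage 1 the grievant must meet a heightened civil standard (weight is at least 73): on (a) the weight is 83 less the opposing 10 gives net 73, ≥ 73, so (a) meets the standard; on (b) the weight is 75, which does reach 73, so (b) meets the standard.
  Stage 1 is satisfied; the onus moves to the employer.
At Stage 2 the employer must meet the balance of probabilities (weight is at least 52): on (c) the weight is 51, which does not reach 52, so (c) does not meet the standard.
  Not every element is met, so the employer fails to carry Stage 2.
The grievant prevails.

grievant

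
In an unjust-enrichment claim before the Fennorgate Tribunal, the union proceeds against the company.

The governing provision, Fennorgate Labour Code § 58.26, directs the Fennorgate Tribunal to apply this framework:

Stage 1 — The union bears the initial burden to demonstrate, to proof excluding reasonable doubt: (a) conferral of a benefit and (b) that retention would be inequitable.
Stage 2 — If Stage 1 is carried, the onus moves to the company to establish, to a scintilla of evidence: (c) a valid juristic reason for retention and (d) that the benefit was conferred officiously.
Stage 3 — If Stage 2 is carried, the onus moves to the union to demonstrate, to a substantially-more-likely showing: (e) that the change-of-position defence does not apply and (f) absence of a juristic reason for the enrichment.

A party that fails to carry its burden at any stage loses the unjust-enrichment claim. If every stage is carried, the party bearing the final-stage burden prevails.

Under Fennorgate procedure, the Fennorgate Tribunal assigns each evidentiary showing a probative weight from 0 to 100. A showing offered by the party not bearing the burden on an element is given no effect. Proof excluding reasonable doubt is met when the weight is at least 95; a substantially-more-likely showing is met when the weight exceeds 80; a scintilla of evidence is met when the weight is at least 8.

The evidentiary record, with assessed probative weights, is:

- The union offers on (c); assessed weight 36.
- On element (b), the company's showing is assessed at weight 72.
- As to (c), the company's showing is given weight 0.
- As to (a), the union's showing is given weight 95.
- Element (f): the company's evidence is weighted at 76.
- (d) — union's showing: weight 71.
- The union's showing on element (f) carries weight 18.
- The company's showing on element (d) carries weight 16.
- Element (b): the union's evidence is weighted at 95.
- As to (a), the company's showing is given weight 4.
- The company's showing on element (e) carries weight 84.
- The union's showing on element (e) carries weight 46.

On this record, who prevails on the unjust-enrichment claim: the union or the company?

union

At Stage 1 the union must meet proof excluding reasonable doubt (weight is at least 95): on (a) the weight is 95 (the company's 4 is given no effect), which does reach 95, so (a) meets the standard; on (b) the weight is 95 (the company's 72 is given no effect), which does reach 95, so (b) meets the standard.
  The union carries Stage 1; the company now bears the burden.
At Stage 2 the company must meet a scintilla of evidence (weight is at least 8): on (c) the weight is 0 (the union's 36 is given no effect), which does not reach 8, so (c) does not meet the standard; on (d) the weight is 16 (the union's 71 is given no effect), which does reach 8, so (d) meets the standard.
  Stage 2 not carried; the company fails its burden.
So the union prevails.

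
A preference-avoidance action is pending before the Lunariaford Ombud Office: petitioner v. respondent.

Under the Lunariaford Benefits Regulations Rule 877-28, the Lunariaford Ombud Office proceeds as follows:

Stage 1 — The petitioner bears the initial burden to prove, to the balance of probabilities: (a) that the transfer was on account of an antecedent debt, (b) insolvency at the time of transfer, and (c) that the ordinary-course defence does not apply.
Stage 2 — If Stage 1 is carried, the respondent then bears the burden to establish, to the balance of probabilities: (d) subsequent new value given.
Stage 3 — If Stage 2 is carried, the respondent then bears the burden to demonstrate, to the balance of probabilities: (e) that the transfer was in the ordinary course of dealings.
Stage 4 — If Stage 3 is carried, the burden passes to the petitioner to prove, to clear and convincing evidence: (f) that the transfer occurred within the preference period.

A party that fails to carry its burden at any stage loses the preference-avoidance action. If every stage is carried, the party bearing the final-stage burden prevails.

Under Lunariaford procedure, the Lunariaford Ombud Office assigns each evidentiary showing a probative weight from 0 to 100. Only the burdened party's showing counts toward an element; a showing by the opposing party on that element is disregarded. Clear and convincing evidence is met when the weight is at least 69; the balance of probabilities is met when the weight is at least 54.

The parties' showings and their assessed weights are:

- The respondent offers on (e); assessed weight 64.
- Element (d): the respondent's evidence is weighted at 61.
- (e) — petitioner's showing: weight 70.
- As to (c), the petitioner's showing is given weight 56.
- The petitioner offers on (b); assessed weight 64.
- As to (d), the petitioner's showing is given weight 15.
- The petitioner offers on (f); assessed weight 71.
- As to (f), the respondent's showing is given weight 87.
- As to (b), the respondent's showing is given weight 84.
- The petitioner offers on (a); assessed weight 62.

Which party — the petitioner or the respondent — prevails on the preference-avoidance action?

At Stage 1 the petitioner must meet the balance of probabilities (weight is at least 54): on (a) the weight is 62, which does reach 54, so (a) meets the standard; on (b) the weight is 64 (the respondent's 84 is given no effect), which does reach 54, so (b) meets the standard; on (c) the weight is 56, ≥ 54, so (c) meets the standard.
  Stage 1 carried; the burden shifts to the respondent.
At Stage 2 the respondent must meet the balance of probabilities (weight is at least 54): on (d) the weight is 61 (the petitioner's 15 is given no effect), which does reach 54, so (d) meets the standard.
  Stage 2 carried; the burden remains with the respondent.
At Stage 3 the respondent must meet the balance of probabilities (weight is at least 54): on (e) the weight is 64 (the petitioner's 70 is given no effect), ≥ 54, so (e) meets the standard.
  Stage 3 carried; the burden shifts to the petitioner.
At Stage 4 the petitioner must meet clear and convincing evidence (weight is at least 69): on (f) the weight is 71 (the respondent's 87 is given no effect), which does reach 69, so (f) meets the standard.
  Stage 4 carried; the final stage is satisfied.
Every stage carried; the petitioner prevails.

petitioner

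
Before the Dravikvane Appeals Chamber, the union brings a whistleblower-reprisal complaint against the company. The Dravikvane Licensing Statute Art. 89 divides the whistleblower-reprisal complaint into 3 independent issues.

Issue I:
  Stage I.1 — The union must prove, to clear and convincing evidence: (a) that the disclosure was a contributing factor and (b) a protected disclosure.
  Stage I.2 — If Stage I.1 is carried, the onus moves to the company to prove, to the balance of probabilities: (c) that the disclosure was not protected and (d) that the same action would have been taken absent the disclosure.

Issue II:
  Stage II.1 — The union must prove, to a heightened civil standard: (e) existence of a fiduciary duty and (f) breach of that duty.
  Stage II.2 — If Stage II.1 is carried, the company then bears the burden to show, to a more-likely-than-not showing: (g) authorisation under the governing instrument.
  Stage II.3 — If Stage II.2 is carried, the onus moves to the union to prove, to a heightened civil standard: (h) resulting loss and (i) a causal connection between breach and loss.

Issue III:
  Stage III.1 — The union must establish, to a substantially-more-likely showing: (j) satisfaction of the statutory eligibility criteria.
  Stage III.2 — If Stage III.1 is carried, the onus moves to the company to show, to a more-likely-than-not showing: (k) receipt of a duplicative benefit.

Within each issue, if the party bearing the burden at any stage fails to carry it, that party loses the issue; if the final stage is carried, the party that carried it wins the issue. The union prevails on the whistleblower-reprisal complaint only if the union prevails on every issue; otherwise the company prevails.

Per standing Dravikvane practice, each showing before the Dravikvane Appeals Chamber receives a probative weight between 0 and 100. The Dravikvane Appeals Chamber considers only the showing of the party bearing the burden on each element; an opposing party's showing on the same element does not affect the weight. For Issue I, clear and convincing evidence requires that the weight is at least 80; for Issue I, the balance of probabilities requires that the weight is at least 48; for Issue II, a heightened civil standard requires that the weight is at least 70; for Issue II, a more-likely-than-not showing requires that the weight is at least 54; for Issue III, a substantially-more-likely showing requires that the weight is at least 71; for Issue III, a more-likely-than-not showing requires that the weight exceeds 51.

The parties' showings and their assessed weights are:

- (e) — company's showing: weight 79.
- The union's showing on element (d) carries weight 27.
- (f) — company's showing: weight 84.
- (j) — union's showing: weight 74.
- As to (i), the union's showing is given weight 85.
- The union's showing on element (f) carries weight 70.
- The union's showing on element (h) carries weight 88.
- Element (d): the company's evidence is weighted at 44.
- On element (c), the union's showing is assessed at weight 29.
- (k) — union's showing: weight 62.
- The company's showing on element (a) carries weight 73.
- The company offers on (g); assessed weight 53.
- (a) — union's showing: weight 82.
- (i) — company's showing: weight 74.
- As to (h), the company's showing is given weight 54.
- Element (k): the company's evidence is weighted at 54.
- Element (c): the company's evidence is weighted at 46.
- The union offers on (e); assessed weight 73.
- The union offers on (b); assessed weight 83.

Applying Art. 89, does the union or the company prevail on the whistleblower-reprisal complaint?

company

— Issue I —
At Stage I.1 the union must meet clear and convincing evidence (weight is at least 80): on (a) the weight is 82 (the company's 73 is given no effect), ≥ 80, so (a) meets the standard; on (b) the weight is 83, ≥ 80, so (b) meets the standard.
  Stage I.1 carried; the burden shifts to the company.
At Stage I.2 the company must meet the balance of probabilities (weight is at least 48): on (c) the weight is 46 (the union's 29 is given no effect), < 48, so (c) does not meet the standard; on (d) the weight is 44 (the union's 27 is given no effect), < 48, so (d) does not meet the standard.
  Not every element is met, so the company fails to carry Stage I.2.
The union prevails on this issue.
— Issue II —
Stage II.1 (union, a heightened civil standard, weight is at least 70): (e) 73 (company's 79 disregarded) ≥ 70 — meets; (f) 70 (company's 84 disregarded) ≥ 70 — meets.
  All elements met. The burden passes to the company.
Stage II.2 (company, a more-likely-than-not showing, weight is at least 54): (g) 53 < 54 — fails.
  Stage II.2 not carried; the company fails its burden.
The analysis ends at Stage II.2; the union prevails on this issue.
— Issue III —
At Stage III.1 the union must meet a substantially-more-likely showing (weight is at least 71): on (j) the weight is 74, ≥ 71, so (j) meets the standard.
  Stage III.1 carried; the burden shifts to the company.
At Stage III.2 the company must meet a more-likely-than-not showing (weight exceeds 51): on (k) the weight is 54 (the union's 62 is given no effect), > 51, so (k) meets the standard.
  The company carries the last stage.
With every stage satisfied, the company prevails on this issue.
Per-issue: Issue I → union; Issue II → union; Issue III → company. The union must prevail on every issue; overall, the company prevails.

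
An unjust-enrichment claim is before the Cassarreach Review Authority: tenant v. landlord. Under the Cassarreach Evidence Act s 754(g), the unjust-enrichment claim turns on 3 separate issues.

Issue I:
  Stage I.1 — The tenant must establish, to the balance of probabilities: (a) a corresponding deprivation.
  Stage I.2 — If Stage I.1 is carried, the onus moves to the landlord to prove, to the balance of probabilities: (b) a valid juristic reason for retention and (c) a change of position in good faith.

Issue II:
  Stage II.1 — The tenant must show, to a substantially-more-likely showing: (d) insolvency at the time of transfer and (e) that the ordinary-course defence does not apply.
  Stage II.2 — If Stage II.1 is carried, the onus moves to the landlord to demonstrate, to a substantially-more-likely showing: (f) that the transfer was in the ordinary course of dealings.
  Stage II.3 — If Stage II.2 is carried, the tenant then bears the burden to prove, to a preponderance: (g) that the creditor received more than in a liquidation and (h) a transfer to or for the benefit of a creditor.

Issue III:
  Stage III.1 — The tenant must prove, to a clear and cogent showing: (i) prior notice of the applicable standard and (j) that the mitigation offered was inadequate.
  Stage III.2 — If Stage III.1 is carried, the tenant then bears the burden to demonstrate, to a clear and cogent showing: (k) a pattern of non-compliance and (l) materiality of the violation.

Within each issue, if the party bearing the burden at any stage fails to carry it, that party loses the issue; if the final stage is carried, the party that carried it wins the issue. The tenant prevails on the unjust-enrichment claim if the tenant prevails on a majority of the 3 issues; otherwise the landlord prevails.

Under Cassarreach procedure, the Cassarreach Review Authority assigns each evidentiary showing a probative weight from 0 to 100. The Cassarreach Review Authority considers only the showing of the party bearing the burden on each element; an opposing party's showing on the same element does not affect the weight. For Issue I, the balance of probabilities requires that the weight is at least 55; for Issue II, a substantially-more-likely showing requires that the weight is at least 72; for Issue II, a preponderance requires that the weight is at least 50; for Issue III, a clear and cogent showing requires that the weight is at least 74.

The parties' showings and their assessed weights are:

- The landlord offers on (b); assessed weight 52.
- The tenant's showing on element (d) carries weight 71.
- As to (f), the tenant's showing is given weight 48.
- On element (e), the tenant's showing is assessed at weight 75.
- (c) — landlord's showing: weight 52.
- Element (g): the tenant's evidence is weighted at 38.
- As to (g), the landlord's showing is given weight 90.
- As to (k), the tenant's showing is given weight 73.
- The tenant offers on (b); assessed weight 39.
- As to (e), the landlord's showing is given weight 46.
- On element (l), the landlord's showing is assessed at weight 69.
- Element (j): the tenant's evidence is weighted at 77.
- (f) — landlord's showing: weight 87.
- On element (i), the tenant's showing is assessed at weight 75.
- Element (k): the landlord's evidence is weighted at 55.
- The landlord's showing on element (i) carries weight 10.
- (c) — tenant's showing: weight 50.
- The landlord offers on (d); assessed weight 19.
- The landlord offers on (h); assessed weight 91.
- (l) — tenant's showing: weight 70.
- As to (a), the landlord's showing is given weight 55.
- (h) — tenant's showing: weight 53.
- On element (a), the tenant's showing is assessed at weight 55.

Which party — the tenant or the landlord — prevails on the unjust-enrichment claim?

landlord

— Issue I —
Stage I.1 (tenant, the balance of probabilities, weight is at least 55): (a) 55 (landlord's 55 disregarded) ≥ 55 — meets.
  Stage I.1 is satisfied; the onus moves to the landlord.
Stage I.2 (landlord, the balance of probabilities, weight is at least 55): (b) 52 (tenant's 39 disregarded) < 55 — fails; (c) 52 (tenant's 50 disregarded) < 55 — fails.
  Stage I.2 not carried; the landlord fails its burden.
So the tenant prevails on this issue.
— Issue II —
Stage II.1 — burden on tenant; standard: a substantially-more-likely showing (weight is at least 72).
    (d): 71 (landlord's 19 disregarded) < 72 [not met]
    (e): 75 (landlord's 46 disregarded) ≥ 72 [met]
  The tenant does not carry Stage II.1.
The analysis ends at Stage II.1; the landlord prevails on this issue.
— Issue III —
Stage III.1 — burden on tenant; standard: a clear and cogent showing (weight is at least 74).
    (i): 75 (landlord's 10 disregarded) ≥ 74 [met]
    (j): 77 ≥ 74 [met]
  Stage III.1 carried; the burden remains with the tenant.
Stage III.2 — burden on tenant; standard: a clear and cogent showing (weight is at least 74).
    (k): 73 (landlord's 55 disregarded) < 74 [not met]
    (l): 70 (landlord's 69 disregarded) < 74 [not met]
  Not every element is met, so the tenant fails to carry Stage III.2.
The landlord prevails on this issue.
Per-issue: Issue I → tenant; Issue II → landlord; Issue III → landlord. The tenant must prevail on a majority of issues; overall, the landlord prevails.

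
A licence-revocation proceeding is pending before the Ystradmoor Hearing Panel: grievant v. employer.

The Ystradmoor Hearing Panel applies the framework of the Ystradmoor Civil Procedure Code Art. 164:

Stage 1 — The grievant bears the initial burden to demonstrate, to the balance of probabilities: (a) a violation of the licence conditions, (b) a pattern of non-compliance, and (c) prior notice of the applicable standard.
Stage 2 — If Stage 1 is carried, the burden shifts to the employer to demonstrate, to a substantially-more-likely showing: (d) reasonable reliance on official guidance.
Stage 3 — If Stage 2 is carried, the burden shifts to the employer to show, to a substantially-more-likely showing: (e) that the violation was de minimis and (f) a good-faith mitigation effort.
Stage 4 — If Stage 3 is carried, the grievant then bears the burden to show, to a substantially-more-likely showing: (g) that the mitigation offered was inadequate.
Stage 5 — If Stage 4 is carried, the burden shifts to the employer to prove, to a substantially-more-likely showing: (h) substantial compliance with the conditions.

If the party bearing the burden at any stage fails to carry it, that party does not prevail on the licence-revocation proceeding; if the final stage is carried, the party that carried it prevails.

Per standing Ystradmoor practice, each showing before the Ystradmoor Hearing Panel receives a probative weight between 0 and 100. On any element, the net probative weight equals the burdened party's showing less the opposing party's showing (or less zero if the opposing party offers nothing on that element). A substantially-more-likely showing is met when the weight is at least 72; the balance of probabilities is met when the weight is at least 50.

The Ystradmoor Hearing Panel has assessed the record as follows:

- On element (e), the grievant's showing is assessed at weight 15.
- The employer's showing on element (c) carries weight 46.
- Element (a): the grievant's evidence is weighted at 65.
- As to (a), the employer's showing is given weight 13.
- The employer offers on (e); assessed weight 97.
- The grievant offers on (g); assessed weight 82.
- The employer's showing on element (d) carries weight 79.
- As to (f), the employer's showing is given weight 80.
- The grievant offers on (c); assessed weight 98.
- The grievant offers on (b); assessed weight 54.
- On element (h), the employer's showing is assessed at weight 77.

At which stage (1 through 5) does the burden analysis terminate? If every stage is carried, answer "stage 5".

At Stage 1 the grievant must meet the balance of probabilities (weight is at least 50): on (a) the weight is 65 less the opposing 13 gives net 52, ≥ 50, so (a) meets the standard; on (b) the weight is 54, which does reach 50, so (b) meets the standard; on (c) the weight is 98 less the opposing 46 gives net 52, ≥ 50, so (c) meets the standard.
  Stage 1 is satisfied; the onus moves to the employer.
At Stage 2 the employer must meet a substantially-more-likely showing (weight is at least 72): on (d) the weight is 79, ≥ 72, so (d) meets the standard.
  All elements met. The employer retains the burden for Stage 3.
At Stage 3 the employer must meet a substantially-more-likely showing (weight is at least 72): on (e) the weight is 97 less the opposing 15 gives net 82, which does reach 72, so (e) meets the standard; on (f) the weight is 80, ≥ 72, so (f) meets the standard.
  All elements met. The burden passes to the grievant.
At Stage 4 the grievant must meet a substantially-more-likely showing (weight is at least 72): on (g) the weight is 82, ≥ 72, so (g) meets the standard.
  Stage 4 carried; the burden shifts to the employer.
At Stage 5 the employer must meet a substantially-more-likely showing (weight is at least 72): on (h) the weight is 77, which does reach 72, so (h) meets the standard.
  All elements met at the final stage.
Every stage carried; the employer prevails.

stage 5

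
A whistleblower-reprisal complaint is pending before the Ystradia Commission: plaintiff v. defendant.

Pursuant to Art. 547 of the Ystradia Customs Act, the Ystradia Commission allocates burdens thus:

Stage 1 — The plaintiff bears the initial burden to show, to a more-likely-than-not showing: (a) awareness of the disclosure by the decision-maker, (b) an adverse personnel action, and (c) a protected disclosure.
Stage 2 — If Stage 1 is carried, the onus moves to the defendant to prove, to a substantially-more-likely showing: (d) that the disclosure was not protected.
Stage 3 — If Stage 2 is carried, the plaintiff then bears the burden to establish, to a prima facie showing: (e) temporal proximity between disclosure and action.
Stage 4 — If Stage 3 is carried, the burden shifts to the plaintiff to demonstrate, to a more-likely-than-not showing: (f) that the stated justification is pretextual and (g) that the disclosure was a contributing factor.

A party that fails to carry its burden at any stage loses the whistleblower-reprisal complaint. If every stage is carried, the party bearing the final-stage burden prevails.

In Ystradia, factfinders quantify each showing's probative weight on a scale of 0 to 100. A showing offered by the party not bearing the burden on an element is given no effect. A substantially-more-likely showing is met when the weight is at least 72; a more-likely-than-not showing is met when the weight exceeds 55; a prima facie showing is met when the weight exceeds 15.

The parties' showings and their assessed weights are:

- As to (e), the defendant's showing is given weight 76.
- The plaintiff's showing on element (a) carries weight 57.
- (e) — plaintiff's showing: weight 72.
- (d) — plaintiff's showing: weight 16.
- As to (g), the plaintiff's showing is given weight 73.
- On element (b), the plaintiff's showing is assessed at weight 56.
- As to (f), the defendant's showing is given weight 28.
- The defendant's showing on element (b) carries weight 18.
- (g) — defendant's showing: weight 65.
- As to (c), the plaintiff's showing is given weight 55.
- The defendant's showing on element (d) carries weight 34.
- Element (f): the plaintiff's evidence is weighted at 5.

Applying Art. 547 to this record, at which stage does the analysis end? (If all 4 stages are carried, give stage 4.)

Stage 1 — burden on plaintiff; standard: a more-likely-than-not showing (weight exceeds 55).
    (a): 57 > 55 [met]
    (b): 56 (defendant's 18 disregarded) > 55 [met]
    (c): 55 ≤ 55 [not met]
  The plaintiff does not carry Stage 1.
The defendant prevails.

stage 1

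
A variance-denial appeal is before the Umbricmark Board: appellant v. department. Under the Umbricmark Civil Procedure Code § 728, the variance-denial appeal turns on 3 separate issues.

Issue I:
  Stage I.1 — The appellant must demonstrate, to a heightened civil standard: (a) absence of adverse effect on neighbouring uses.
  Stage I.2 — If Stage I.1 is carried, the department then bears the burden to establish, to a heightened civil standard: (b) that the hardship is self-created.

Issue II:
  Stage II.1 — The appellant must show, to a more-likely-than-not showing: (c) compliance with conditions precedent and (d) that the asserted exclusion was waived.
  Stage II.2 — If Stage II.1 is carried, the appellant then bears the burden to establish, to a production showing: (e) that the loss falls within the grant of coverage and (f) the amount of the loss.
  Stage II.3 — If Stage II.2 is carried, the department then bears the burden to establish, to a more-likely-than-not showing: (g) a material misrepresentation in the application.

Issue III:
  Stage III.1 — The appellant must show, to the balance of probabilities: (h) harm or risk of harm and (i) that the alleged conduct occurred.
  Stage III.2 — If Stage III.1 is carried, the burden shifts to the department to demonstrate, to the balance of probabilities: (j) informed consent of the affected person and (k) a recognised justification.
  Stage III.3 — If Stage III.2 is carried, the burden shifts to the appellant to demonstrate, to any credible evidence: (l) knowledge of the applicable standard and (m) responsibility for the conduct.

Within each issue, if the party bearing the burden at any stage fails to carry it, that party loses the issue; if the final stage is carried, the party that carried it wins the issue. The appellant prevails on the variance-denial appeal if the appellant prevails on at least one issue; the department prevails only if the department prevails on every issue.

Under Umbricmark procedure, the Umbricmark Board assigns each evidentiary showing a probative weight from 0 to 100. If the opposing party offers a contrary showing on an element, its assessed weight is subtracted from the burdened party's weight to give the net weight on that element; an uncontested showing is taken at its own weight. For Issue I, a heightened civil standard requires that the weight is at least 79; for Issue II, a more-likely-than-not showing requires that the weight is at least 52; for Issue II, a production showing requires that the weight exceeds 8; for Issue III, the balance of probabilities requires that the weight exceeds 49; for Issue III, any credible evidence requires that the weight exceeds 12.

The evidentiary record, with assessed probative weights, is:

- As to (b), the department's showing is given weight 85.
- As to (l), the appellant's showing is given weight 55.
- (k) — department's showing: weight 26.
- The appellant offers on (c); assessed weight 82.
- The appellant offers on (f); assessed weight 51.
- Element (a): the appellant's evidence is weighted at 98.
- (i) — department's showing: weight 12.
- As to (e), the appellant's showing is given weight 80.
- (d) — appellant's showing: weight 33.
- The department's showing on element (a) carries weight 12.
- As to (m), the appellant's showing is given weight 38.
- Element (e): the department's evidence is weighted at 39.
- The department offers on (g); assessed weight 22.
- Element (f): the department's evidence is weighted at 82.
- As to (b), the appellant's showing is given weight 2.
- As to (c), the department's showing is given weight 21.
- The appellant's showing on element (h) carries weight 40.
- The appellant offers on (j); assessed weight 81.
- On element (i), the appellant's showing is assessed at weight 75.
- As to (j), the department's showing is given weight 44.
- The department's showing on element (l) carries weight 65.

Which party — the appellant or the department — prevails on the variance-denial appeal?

department

— Issue I —
Stage I.1 — burden on appellant; standard: a heightened civil standard (weight is at least 79).
    (a): 98 − 12 = 86 ≥ 79 [met]
  The appellant carries Stage I.1; the department now bears the burden.
Stage I.2 — burden on department; standard: a heightened civil standard (weight is at least 79).
    (b): 85 − 2 = 83 ≥ 79 [met]
  The department carries the last stage.
Every stage carried; the department prevails on this issue.
— Issue II —
At Stage II.1 the appellant must meet a more-likely-than-not showing (weight is at least 52): on (c) the weight is 82 less the opposing 21 gives net 61, ≥ 52, so (c) meets the standard; on (d) the weight is 33, which does not reach 52, so (d) does not meet the standard.
  The appellant does not carry Stage II.1.
So the department prevails on this issue.
— Issue III —
Stage III.1 (appellant, the balance of probabilities, weight exceeds 49): (h) 40 ≤ 49 — fails; (i) net 75−12=63 > 49 — meets.
  The appellant does not carry Stage III.1.
The analysis ends at Stage III.1; the department prevails on this issue.
Per-issue: Issue I → department; Issue II → department; Issue III → department. The appellant must prevail on at least one issue; overall, the department prevails.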